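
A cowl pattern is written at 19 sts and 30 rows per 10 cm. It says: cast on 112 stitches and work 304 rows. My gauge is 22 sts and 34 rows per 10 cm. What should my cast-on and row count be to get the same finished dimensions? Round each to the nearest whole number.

Stitches: 112 × 22/19 = 129.68 → 130.
Rows: 304 × 34/30 = 344.53 → 345.

Cast on 130 stitches; work 345 rows.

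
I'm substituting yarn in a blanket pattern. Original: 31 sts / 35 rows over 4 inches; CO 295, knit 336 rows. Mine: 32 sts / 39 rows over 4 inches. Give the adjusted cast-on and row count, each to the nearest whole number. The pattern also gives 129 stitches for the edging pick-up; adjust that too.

Stitches: 295 × 32/31 = 304.52 → 305.
Rows: 336 × 39/35 = 374.40 → 374.
edging pick-up: 129 × 32/31 = 133.16 → 133.

Cast on 305 stitches; work 374 rows; edging pick-up 133 stitches.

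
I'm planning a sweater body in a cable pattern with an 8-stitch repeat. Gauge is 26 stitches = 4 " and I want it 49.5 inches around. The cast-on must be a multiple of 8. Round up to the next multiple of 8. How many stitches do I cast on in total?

CO 328 sts.

26 / 4 = 6.5 sts per inch.
49.5 × 6.5 = 321.75 sts.
Next multiple of 8: 328.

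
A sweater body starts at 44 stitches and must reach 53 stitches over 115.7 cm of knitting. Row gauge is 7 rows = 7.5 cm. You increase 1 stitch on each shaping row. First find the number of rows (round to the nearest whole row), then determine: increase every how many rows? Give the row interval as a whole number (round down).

Rows = 115.7 × 0.933 = 108.0 → 108 rows.
Stitches to add: 9 → 9 shaping rows (at 1 st each).
108 / 9 = 12.00 → every 12 rows.

Increase every 12th row.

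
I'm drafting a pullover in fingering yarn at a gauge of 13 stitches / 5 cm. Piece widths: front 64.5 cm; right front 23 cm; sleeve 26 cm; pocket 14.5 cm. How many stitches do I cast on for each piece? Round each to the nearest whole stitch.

Rate = 13/5 = 2.6 sts per cm.
front: 64.5 × 2.6 = 167.70 → 168.
right front: 23 × 2.6 = 59.80 → 60.
sleeve: 26 × 2.6 = 67.60 → 68.
pocket: 14.5 × 2.6 = 37.70 → 38.

front 168; right front 60; sleeve 68; pocket 38.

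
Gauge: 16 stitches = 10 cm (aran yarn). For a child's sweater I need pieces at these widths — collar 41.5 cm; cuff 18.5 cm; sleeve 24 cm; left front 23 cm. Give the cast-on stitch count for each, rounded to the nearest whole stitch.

Rate = 16/10 = 1.6 sts per cm.
collar: 41.5 × 1.6 = 66.40 → 66.
cuff: 18.5 × 1.6 = 29.60 → 30.
sleeve: 24 × 1.6 = 38.40 → 38.
left front: 23 × 1.6 = 36.80 → 37.

collar 66; cuff 30; sleeve 38; left front 37.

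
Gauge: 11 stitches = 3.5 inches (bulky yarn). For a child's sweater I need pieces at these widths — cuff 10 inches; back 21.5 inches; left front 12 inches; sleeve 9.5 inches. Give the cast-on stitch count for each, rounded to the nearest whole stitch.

cuff 31; back 68; left front 38; sleeve 30.

Rate = 11/3.5 = 3.143 sts per in.
cuff: 10 × 3.143 = 31.43 → 31.
back: 21.5 × 3.143 = 67.57 → 68.
left front: 12 × 3.143 = 37.71 → 38.
sleeve: 9.5 × 3.143 = 29.86 → 30.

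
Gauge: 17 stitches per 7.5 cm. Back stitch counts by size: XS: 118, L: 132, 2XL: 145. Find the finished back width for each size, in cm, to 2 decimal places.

XS 52.06 cm; L 58.24 cm; 2XL 63.97 cm.

17/7.5 = 2.267 sts per cm.
XS: 118 / 2.267 = 52.059 → 52.06 cm.
L: 132 / 2.267 = 58.235 → 58.24 cm.
2XL: 145 / 2.267 = 63.971 → 63.97 cm.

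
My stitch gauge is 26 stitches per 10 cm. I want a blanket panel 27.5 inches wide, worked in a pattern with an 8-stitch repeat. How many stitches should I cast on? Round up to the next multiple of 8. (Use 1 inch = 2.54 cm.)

Cast on 184 stitches.

27.5 in = 27.5 × 2.54 = 69.85 cm.
26 / 10 = 2.6 sts/cm.
69.85 × 2.6 = 181.61 sts.
→ 184.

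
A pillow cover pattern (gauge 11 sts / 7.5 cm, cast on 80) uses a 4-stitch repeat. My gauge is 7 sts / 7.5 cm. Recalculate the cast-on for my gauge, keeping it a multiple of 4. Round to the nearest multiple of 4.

Cast on 52 stitches.

80 × 7 / 11 = 50.91.
Nearest multiple of 4: 52.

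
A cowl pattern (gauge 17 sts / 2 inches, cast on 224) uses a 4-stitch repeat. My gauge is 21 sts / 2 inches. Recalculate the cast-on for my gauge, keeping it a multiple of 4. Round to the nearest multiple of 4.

Cast on 276 stitches.

224 × 21 / 17 = 276.71.
Nearest multiple of 4: 276.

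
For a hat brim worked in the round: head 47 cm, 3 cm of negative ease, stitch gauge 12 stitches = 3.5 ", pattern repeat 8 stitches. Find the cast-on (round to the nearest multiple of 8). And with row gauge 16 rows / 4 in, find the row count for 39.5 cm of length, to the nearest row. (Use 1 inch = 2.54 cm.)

Cast on 56 stitches; work 62 rows.

Finished = 47 − 3 = 44 cm.
44 cm × 1/2.54 = 17.32 inches.
12/3.5 = 3.429 sts per in; 17.32 × 3.429 = 59.39 sts.
Nearest multiple of 8 → 56.
39.5 cm = 15.55 inches; × 4 = 62.20 → 62 rows.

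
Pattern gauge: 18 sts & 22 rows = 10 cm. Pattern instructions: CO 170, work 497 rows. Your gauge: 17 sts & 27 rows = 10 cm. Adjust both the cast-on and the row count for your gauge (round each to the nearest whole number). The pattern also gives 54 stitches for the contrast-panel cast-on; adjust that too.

Stitches: 170 × 17/18 = 160.56 → 161.
Rows: 497 × 27/22 = 609.95 → 610.
contrast-panel cast-on: 54 × 17/18 = 51.00 → 51.

Cast on 161 stitches; work 610 rows; contrast-panel cast-on 51 stitches.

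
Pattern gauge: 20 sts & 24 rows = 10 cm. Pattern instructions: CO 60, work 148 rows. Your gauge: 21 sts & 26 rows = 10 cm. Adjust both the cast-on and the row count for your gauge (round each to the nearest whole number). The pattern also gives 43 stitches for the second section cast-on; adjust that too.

Stitches: 60 × 21/20 = 63.00 → 63.
Rows: 148 × 26/24 = 160.33 → 160.
second section cast-on: 43 × 21/20 = 45.15 → 45.

Cast on 63 stitches; work 160 rows; second section cast-on 45 stitches.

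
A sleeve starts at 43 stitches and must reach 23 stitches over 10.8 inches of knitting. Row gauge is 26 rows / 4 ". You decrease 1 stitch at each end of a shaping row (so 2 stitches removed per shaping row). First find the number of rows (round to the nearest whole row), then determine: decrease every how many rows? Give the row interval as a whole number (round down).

Rows = 10.8 × 6.5 = 70.2 → 70 rows.
Stitches to remove: 20 → 10 shaping rows (at 2 st each).
70 / 10 = 7.00 → every 7 rows.

Decrease every 7th row.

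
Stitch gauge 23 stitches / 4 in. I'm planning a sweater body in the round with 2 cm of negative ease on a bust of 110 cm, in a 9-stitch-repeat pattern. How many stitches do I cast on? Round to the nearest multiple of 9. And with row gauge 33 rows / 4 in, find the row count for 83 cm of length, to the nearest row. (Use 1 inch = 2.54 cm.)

Finished = 110 − 2 = 108 cm.
108 cm × 1/2.54 = 42.52 inches.
23/4 = 5.75 sts per in; 42.52 × 5.75 = 244.49 sts.
Nearest multiple of 9 → 243.
83 cm = 32.68 inches; × 8.25 = 269.59 → 270 rows.

Cast on 243 stitches; work 270 rows.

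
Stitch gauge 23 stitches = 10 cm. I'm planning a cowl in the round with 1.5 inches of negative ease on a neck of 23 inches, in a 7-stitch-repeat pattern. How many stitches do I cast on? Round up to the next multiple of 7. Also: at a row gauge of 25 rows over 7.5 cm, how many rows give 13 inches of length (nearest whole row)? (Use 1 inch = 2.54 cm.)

Cast on 126 stitches; work 110 rows.

Finished = 23 − 1.5 = 21.5 inches.
21.5 inches × 2.54 = 54.61 cm.
23/10 = 2.3 sts per cm; 54.61 × 2.3 = 125.60 sts.
Next multiple of 7 → 126.
13 inches = 33.02 cm; × 3.333 = 110.07 → 110 rows.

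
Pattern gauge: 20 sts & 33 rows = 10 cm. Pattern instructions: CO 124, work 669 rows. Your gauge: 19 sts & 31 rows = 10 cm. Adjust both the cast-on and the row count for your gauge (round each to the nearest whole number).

Stitches: 124 × 19/20 = 117.80 → 118.
Rows: 669 × 31/33 = 628.45 → 628.

Cast on 118 stitches; work 628 rows.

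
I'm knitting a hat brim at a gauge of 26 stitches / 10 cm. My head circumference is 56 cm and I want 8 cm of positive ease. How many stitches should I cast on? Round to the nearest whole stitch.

Finished = 56 + 8 = 64 cm.
26 / 10 = 2.6 sts per cm.
64.00 × 2.6 = 166.40 sts.
→ 166 sts.

166 stitches.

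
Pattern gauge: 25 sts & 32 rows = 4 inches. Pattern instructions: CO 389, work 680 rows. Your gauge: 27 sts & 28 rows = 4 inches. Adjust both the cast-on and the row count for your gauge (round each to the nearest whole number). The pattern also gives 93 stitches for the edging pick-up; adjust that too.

Stitches: 389 × 27/25 = 420.12 → 420.
Rows: 680 × 28/32 = 595.00 → 595.
edging pick-up: 93 × 27/25 = 100.44 → 100.

Cast on 420 stitches; work 595 rows; edging pick-up 100 stitches.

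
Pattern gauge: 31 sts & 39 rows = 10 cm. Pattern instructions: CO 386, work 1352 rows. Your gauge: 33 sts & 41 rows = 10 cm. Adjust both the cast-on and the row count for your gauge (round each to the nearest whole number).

Stitches: 386 × 33/31 = 410.90 → 411.
Rows: 1352 × 41/39 = 1421.33 → 1421.

Cast on 411 stitches; work 1421 rows.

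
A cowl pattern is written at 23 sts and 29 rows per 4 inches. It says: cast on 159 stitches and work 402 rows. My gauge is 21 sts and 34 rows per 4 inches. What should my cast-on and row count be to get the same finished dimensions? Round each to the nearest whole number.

Cast on 145 stitches; work 471 rows.

Stitches: 159 × 21/23 = 145.17 → 145.
Rows: 402 × 34/29 = 471.31 → 471.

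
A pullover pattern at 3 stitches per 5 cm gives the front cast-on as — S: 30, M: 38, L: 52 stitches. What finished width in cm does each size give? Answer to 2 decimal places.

3/5 = 0.6 sts per cm.
S: 30 / 0.6 = 50.000 → 50.00 cm.
M: 38 / 0.6 = 63.333 → 63.33 cm.
L: 52 / 0.6 = 86.667 → 86.67 cm.

S 50.00 cm; M 63.33 cm; L 86.67 cm.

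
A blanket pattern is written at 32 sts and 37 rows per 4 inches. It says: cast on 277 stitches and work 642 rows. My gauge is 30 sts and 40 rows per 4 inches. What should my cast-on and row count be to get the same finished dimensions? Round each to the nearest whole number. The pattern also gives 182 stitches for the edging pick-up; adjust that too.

Stitches: 277 × 30/32 = 259.69 → 260.
Rows: 642 × 40/37 = 694.05 → 694.
edging pick-up: 182 × 30/32 = 170.62 → 171.

Cast on 260 stitches; work 694 rows; edging pick-up 171 stitches.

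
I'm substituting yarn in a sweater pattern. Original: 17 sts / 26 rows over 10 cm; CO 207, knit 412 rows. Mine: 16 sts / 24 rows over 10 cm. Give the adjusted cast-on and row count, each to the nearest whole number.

Stitches: 207 × 16/17 = 194.82 → 195.
Rows: 412 × 24/26 = 380.31 → 380.

Cast on 195 stitches; work 380 rows.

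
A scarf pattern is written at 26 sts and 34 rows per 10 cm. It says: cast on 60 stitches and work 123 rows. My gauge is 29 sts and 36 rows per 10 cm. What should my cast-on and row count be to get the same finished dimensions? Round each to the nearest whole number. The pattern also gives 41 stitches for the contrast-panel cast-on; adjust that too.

Stitches: 60 × 29/26 = 66.92 → 67.
Rows: 123 × 36/34 = 130.24 → 130.
contrast-panel cast-on: 41 × 29/26 = 45.73 → 46.

Cast on 67 stitches; work 130 rows; contrast-panel cast-on 46 stitches.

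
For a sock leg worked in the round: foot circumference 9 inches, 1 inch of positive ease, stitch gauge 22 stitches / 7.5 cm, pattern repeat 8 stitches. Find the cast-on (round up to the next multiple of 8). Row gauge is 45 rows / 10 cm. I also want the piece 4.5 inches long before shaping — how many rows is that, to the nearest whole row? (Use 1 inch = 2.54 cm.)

Finished = 9 + 1 = 10 inches.
10 inches × 2.54 = 25.40 cm.
22/7.5 = 2.933 sts per cm; 25.40 × 2.933 = 74.51 sts.
Next multiple of 8 → 80.
4.5 inches = 11.43 cm; × 4.5 = 51.44 → 51 rows.

Cast on 80 stitches; work 51 rows.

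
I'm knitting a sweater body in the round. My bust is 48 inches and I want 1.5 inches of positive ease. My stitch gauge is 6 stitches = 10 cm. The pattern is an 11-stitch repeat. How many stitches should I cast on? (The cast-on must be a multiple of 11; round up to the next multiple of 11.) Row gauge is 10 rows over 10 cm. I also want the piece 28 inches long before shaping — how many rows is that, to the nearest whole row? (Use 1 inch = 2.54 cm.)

Cast on 77 stitches; work 71 rows.

Finished = 48 + 1.5 = 49.5 inches.
49.5 inches × 2.54 = 125.73 cm.
6/10 = 0.6 sts per cm; 125.73 × 0.6 = 75.44 sts.
Next multiple of 11 → 77.
28 inches = 71.12 cm; × 1 = 71.12 → 71 rows.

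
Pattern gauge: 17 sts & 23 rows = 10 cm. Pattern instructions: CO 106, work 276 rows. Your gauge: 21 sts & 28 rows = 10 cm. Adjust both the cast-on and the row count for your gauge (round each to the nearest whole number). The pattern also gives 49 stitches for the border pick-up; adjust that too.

Cast on 131 stitches; work 336 rows; border pick-up 61 stitches.

Stitches: 106 × 21/17 = 130.94 → 131.
Rows: 276 × 28/23 = 336.00 → 336.
border pick-up: 49 × 21/17 = 60.53 → 61.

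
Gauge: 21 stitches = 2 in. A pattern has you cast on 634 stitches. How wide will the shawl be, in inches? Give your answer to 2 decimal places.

21 stitches / 2 inch = 10.5 stitches per inch.
634 / 10.5 = 60.381 inches.

60.38 inches.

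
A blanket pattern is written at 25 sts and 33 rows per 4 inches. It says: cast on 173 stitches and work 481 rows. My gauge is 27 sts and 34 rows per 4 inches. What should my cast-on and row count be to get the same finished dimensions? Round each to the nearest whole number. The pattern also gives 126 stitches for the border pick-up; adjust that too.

Cast on 187 stitches; work 496 rows; border pick-up 136 stitches.

Stitches: 173 × 27/25 = 186.84 → 187.
Rows: 481 × 34/33 = 495.58 → 496.
border pick-up: 126 × 27/25 = 136.08 → 136.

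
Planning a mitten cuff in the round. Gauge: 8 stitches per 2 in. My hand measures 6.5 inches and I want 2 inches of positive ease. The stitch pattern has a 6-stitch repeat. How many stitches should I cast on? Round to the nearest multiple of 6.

CO 36 sts.

Finished = 6.5 + 2 = 8.5 inches.
8 / 2 = 4 sts/in.
8.5 × 4 = 34.00 sts.
Nearest multiple of 6: 36.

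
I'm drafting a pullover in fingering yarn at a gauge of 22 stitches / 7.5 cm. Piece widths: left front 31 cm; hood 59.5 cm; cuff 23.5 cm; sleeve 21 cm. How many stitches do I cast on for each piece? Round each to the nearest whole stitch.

left front 91; hood 175; cuff 69; sleeve 62.

Rate = 22/7.5 = 2.933 sts per cm.
left front: 31 × 2.933 = 90.93 → 91.
hood: 59.5 × 2.933 = 174.53 → 175.
cuff: 23.5 × 2.933 = 68.93 → 69.
sleeve: 21 × 2.933 = 61.60 → 62.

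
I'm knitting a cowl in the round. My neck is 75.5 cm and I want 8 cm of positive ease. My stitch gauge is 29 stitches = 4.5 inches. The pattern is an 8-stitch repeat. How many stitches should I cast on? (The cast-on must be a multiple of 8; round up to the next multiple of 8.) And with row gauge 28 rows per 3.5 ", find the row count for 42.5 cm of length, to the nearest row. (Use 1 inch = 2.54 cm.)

Finished = 75.5 + 8 = 83.5 cm.
83.5 cm × 1/2.54 = 32.87 inches.
29/4.5 = 6.444 sts per in; 32.87 × 6.444 = 211.85 sts.
Next multiple of 8 → 216.
42.5 cm = 16.73 inches; × 8 = 133.86 → 134 rows.

Cast on 216 stitches; work 134 rows.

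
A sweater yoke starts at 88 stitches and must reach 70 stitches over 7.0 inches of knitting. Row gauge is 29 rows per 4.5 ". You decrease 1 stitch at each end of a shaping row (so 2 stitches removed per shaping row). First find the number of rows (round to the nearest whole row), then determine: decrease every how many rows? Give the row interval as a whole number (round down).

Rows = 7.0 × 6.444 = 45.1 → 45 rows.
Stitches to remove: 18 → 9 shaping rows (at 2 st each).
45 / 9 = 5.00 → every 5 rows.

Decrease every 5th row.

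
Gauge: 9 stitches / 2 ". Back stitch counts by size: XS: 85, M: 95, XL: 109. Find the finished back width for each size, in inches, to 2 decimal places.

9/2 = 4.5 sts per in.
XS: 85 / 4.5 = 18.889 → 18.89 in.
M: 95 / 4.5 = 21.111 → 21.11 in.
XL: 109 / 4.5 = 24.222 → 24.22 in.

XS 18.89 inches; M 21.11 inches; XL 24.22 inches.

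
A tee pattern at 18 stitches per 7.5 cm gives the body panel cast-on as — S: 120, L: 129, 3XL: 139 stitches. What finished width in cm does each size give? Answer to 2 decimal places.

18/7.5 = 2.4 sts per cm.
S: 120 / 2.4 = 50.000 → 50.00 cm.
L: 129 / 2.4 = 53.750 → 53.75 cm.
3XL: 139 / 2.4 = 57.917 → 57.92 cm.

S 50.00 cm; L 53.75 cm; 3XL 57.92 cm.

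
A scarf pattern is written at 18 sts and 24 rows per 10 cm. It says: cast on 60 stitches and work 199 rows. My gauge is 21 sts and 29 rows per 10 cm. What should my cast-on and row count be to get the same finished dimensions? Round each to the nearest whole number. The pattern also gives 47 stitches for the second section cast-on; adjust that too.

Stitches: 60 × 21/18 = 70.00 → 70.
Rows: 199 × 29/24 = 240.46 → 240.
second section cast-on: 47 × 21/18 = 54.83 → 55.

Cast on 70 stitches; work 240 rows; second section cast-on 55 stitches.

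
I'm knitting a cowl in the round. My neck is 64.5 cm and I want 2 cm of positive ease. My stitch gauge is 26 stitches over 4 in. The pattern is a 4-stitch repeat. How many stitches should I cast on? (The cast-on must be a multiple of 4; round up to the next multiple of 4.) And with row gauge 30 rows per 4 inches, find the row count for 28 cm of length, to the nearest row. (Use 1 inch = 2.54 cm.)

Cast on 172 stitches; work 83 rows.

Finished = 64.5 + 2 = 66.5 cm.
66.5 cm × 1/2.54 = 26.18 inches.
26/4 = 6.5 sts per in; 26.18 × 6.5 = 170.18 sts.
Next multiple of 4 → 172.
28 cm = 11.02 inches; × 7.5 = 82.68 → 83 rows.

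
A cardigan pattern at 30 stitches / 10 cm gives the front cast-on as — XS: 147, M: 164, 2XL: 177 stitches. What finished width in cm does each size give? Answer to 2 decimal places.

30/10 = 3 sts per cm.
XS: 147 / 3 = 49.000 → 49.00 cm.
M: 164 / 3 = 54.667 → 54.67 cm.
2XL: 177 / 3 = 59.000 → 59.00 cm.

XS 49.00 cm; M 54.67 cm; 2XL 59.00 cm.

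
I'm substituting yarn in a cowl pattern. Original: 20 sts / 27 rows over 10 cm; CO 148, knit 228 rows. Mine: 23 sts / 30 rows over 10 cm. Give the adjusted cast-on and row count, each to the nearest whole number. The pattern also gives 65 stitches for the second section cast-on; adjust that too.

Stitches: 148 × 23/20 = 170.20 → 170.
Rows: 228 × 30/27 = 253.33 → 253.
second section cast-on: 65 × 23/20 = 74.75 → 75.

Cast on 170 stitches; work 253 rows; second section cast-on 75 stitches.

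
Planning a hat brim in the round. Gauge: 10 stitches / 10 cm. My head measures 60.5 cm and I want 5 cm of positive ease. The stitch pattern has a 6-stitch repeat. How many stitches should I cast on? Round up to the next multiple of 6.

CO 66 sts.

Finished = 60.5 + 5 = 65.5 cm.
10 / 10 = 1 sts/cm.
65.5 × 1 = 65.50 sts.
Next multiple of 6: 66.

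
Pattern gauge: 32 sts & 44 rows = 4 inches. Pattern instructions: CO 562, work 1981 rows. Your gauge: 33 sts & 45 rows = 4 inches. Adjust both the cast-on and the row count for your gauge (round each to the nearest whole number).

Cast on 580 stitches; work 2026 rows.

Stitches: 562 × 33/32 = 579.56 → 580.
Rows: 1981 × 45/44 = 2026.02 → 2026.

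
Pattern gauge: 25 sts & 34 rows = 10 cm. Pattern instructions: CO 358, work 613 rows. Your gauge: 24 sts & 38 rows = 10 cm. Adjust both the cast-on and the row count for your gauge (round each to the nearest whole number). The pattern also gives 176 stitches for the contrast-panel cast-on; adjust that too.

Cast on 344 stitches; work 685 rows; contrast-panel cast-on 169 stitches.

Stitches: 358 × 24/25 = 343.68 → 344.
Rows: 613 × 38/34 = 685.12 → 685.
contrast-panel cast-on: 176 × 24/25 = 168.96 → 169.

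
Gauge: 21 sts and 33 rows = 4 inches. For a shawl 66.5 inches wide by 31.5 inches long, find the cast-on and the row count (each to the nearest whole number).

Stitch gauge = 21/4 = 5.25 sts/in; 66.5 × 5.25 = 349.12 → 349 sts.
Row gauge = 33/4 = 8.25 rows/in; 31.5 × 8.25 = 259.88 → 260 rows.

Cast on 349 stitches and work 260 rows.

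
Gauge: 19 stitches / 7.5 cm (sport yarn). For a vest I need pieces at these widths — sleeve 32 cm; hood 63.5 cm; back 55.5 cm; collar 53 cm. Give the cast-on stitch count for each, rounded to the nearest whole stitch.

Rate = 19/7.5 = 2.533 sts per cm.
sleeve: 32 × 2.533 = 81.07 → 81.
hood: 63.5 × 2.533 = 160.87 → 161.
back: 55.5 × 2.533 = 140.60 → 141.
collar: 53 × 2.533 = 134.27 → 134.

sleeve 81; hood 161; back 141; collar 134.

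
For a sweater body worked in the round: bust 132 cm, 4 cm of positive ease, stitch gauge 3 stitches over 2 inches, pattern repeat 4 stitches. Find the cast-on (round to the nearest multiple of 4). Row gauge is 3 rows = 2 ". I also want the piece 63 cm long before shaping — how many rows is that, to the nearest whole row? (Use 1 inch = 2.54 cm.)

Cast on 80 stitches; work 37 rows.

Finished = 132 + 4 = 136 cm.
136 cm × 1/2.54 = 53.54 inches.
3/2 = 1.5 sts per in; 53.54 × 1.5 = 80.31 sts.
Nearest multiple of 4 → 80.
63 cm = 24.80 inches; × 1.5 = 37.20 → 37 rows.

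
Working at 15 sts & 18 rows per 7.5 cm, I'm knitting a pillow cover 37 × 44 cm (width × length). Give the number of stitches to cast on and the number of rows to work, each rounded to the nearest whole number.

Stitch gauge = 15/7.5 = 2 sts/cm; 37 × 2 = 74.00 → 74 sts.
Row gauge = 18/7.5 = 2.4 rows/cm; 44 × 2.4 = 105.60 → 106 rows.

Cast on 74 stitches and work 106 rows.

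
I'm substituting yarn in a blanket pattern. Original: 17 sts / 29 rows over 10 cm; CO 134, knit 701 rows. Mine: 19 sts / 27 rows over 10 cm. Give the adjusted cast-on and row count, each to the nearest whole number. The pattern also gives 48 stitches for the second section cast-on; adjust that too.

Cast on 150 stitches; work 653 rows; second section cast-on 54 stitches.

Stitches: 134 × 19/17 = 149.76 → 150.
Rows: 701 × 27/29 = 652.66 → 653.
second section cast-on: 48 × 19/17 = 53.65 → 54.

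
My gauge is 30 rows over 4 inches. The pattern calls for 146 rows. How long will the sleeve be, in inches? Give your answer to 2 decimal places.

30 rows / 4 inch = 7.5 rows per inch.
146 / 7.5 = 19.467 inches.

19.47 inches.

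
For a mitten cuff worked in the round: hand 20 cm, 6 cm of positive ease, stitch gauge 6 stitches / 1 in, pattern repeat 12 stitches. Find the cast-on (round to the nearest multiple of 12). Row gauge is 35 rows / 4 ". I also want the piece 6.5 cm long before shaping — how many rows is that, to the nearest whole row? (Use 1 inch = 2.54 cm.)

Finished = 20 + 6 = 26 cm.
26 cm × 1/2.54 = 10.24 inches.
6/1 = 6 sts per in; 10.24 × 6 = 61.42 sts.
Nearest multiple of 12 → 60.
6.5 cm = 2.56 inches; × 8.75 = 22.39 → 22 rows.

Cast on 60 stitches; work 22 rows.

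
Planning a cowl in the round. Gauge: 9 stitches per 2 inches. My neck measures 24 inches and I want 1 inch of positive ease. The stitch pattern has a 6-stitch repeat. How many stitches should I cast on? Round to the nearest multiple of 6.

Finished = 24 + 1 = 25 inches.
9 / 2 = 4.5 sts/in.
25 × 4.5 = 112.50 sts.
Nearest multiple of 6: 114.

Cast on 114 stitches.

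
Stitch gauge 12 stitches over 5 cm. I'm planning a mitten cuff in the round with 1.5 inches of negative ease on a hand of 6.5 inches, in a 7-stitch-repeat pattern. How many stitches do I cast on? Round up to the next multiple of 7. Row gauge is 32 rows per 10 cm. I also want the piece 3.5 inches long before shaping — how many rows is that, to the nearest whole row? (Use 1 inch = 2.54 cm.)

Finished = 6.5 − 1.5 = 5 inches.
5 inches × 2.54 = 12.70 cm.
12/5 = 2.4 sts per cm; 12.70 × 2.4 = 30.48 sts.
Next multiple of 7 → 35.
3.5 inches = 8.89 cm; × 3.2 = 28.45 → 28 rows.

Cast on 35 stitches; work 28 rows.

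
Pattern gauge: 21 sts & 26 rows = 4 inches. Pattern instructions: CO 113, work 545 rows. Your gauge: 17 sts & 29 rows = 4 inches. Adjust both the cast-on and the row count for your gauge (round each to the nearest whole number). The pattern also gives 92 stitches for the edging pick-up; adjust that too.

Cast on 91 stitches; work 608 rows; edging pick-up 74 stitches.

Stitches: 113 × 17/21 = 91.48 → 91.
Rows: 545 × 29/26 = 607.88 → 608.
edging pick-up: 92 × 17/21 = 74.48 → 74.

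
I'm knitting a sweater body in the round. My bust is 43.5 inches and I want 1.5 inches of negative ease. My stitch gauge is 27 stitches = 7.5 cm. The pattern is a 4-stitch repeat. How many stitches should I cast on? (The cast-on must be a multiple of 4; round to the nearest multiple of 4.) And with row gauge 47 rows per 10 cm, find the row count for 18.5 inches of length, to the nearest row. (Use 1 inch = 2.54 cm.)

Finished = 43.5 − 1.5 = 42 inches.
42 inches × 2.54 = 106.68 cm.
27/7.5 = 3.6 sts per cm; 106.68 × 3.6 = 384.05 sts.
Nearest multiple of 4 → 384.
18.5 inches = 46.99 cm; × 4.7 = 220.85 → 221 rows.

Cast on 384 stitches; work 221 rows.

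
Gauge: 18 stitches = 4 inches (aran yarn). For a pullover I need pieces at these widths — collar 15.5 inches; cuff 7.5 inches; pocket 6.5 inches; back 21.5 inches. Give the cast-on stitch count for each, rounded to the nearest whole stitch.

collar 70; cuff 34; pocket 29; back 97.

Rate = 18/4 = 4.5 sts per in.
collar: 15.5 × 4.5 = 69.75 → 70.
cuff: 7.5 × 4.5 = 33.75 → 34.
pocket: 6.5 × 4.5 = 29.25 → 29.
back: 21.5 × 4.5 = 96.75 → 97.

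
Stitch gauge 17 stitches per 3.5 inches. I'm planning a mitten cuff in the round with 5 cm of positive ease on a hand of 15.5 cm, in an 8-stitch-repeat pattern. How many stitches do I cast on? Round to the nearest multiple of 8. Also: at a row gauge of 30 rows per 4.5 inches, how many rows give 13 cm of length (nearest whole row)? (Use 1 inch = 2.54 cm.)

Cast on 40 stitches; work 34 rows.

Finished = 15.5 + 5 = 20.5 cm.
20.5 cm × 1/2.54 = 8.07 inches.
17/3.5 = 4.857 sts per in; 8.07 × 4.857 = 39.20 sts.
Nearest multiple of 8 → 40.
13 cm = 5.12 inches; × 6.667 = 34.12 → 34 rows.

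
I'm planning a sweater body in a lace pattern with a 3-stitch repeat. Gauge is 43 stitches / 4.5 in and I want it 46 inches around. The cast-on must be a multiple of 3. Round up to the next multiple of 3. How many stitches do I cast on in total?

43 / 4.5 = 9.556 sts per inch.
46 × 9.556 = 439.56 sts.
Next multiple of 3: 441.

Cast on 441 stitches.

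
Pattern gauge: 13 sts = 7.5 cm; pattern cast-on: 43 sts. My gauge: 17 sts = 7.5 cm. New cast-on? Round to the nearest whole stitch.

56 stitches.

Scale factor = 17 / 13 = 1.308.
43 × 17 / 13 = 56.23 sts.
→ 56 sts.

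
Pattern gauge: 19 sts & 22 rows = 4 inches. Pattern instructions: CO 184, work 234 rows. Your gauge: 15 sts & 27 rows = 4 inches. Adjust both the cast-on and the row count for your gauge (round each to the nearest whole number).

Stitches: 184 × 15/19 = 145.26 → 145.
Rows: 234 × 27/22 = 287.18 → 287.

Cast on 145 stitches; work 287 rows.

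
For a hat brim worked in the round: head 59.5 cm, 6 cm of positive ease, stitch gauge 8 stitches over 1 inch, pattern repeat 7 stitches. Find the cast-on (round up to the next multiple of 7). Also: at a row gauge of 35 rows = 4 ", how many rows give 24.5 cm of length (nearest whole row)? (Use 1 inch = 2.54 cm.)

Cast on 210 stitches; work 84 rows.

Finished = 59.5 + 6 = 65.5 cm.
65.5 cm × 1/2.54 = 25.79 inches.
8/1 = 8 sts per in; 25.79 × 8 = 206.30 sts.
Next multiple of 7 → 210.
24.5 cm = 9.65 inches; × 8.75 = 84.40 → 84 rows.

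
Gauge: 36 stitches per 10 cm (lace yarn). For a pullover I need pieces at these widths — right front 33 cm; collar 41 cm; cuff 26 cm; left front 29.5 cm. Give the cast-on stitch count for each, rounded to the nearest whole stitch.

right front 119; collar 148; cuff 94; left front 106.

Rate = 36/10 = 3.6 sts per cm.
right front: 33 × 3.6 = 118.80 → 119.
collar: 41 × 3.6 = 147.60 → 148.
cuff: 26 × 3.6 = 93.60 → 94.
left front: 29.5 × 3.6 = 106.20 → 106.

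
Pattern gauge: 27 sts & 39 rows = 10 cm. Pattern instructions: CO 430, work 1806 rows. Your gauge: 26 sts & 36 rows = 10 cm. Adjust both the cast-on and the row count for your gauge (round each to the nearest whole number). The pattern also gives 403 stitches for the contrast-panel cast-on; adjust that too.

Cast on 414 stitches; work 1667 rows; contrast-panel cast-on 388 stitches.

Stitches: 430 × 26/27 = 414.07 → 414.
Rows: 1806 × 36/39 = 1667.08 → 1667.
contrast-panel cast-on: 403 × 26/27 = 388.07 → 388.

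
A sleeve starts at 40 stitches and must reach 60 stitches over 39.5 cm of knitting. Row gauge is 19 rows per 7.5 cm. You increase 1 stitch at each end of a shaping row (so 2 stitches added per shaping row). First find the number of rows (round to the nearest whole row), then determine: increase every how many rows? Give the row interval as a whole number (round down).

Rows = 39.5 × 2.533 = 100.1 → 100 rows.
Stitches to add: 20 → 10 shaping rows (at 2 st each).
100 / 10 = 10.00 → every 10 rows.

Increase every 10th row.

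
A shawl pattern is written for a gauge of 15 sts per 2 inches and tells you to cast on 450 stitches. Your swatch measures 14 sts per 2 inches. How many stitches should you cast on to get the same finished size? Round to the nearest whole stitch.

Scale factor = 14 / 15 = 0.933.
450 × 14 / 15 = 420.00 sts.

Cast on 420 stitches.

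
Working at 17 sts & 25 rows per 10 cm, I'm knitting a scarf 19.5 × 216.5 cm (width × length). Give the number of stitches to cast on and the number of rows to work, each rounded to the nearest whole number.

Cast on 33 stitches and work 541 rows.

Stitch gauge = 17/10 = 1.7 sts/cm; 19.5 × 1.7 = 33.15 → 33 sts.
Row gauge = 25/10 = 2.5 rows/cm; 216.5 × 2.5 = 541.25 → 541 rows.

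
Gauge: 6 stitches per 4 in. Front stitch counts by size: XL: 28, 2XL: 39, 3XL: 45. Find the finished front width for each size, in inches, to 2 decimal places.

6/4 = 1.5 sts per in.
XL: 28 / 1.5 = 18.667 → 18.67 in.
2XL: 39 / 1.5 = 26.000 → 26.00 in.
3XL: 45 / 1.5 = 30.000 → 30.00 in.

XL 18.67 inches; 2XL 26.00 inches; 3XL 30.00 inches.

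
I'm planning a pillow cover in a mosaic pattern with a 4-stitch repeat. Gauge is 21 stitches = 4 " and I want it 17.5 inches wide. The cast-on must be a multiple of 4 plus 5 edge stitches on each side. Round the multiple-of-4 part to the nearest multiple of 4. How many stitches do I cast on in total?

CO 90 sts.

21 / 4 = 5.25 sts per inch.
17.5 × 5.25 = 91.88 sts.
Less 10 edge sts → 81.88 for the repeat.
Nearest multiple of 4: 80.
Add back 10 edge sts → 90.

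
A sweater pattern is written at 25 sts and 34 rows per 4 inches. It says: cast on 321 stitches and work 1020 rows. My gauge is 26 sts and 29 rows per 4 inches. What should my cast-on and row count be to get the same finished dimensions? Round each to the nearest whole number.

Stitches: 321 × 26/25 = 333.84 → 334.
Rows: 1020 × 29/34 = 870.00 → 870.

Cast on 334 stitches; work 870 rows.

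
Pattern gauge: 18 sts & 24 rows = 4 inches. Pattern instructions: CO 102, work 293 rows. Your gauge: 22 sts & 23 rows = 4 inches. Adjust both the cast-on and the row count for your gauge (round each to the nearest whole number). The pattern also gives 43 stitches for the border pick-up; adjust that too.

Stitches: 102 × 22/18 = 124.67 → 125.
Rows: 293 × 23/24 = 280.79 → 281.
border pick-up: 43 × 22/18 = 52.56 → 53.

Cast on 125 stitches; work 281 rows; border pick-up 53 stitches.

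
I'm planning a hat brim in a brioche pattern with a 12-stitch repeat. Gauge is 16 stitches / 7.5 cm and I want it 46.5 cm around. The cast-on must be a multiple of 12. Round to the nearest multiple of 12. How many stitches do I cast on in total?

16 / 7.5 = 2.133 sts per cm.
46.5 × 2.133 = 99.20 sts.
Nearest multiple of 12: 96.

96 stitches.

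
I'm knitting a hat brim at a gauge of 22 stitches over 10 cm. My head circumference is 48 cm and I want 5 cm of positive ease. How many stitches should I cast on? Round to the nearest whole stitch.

Finished = 48 + 5 = 53 cm.
22 / 10 = 2.2 sts per cm.
53.00 × 2.2 = 116.60 sts.
→ 117 sts.

CO 117 sts.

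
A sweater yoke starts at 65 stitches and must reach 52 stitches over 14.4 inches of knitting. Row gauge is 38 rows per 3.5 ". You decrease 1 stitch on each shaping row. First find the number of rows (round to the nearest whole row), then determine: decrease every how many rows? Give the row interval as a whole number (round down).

Decrease every 12th row.

Rows = 14.4 × 10.857 = 156.3 → 156 rows.
Stitches to remove: 13 → 13 shaping rows (at 1 st each).
156 / 13 = 12.00 → every 12 rows.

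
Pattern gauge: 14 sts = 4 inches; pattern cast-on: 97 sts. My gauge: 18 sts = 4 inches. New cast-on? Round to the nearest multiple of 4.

Scale factor = 18 / 14 = 1.286.
97 × 18 / 14 = 124.71 sts.
→ 124 sts.

CO 124 sts.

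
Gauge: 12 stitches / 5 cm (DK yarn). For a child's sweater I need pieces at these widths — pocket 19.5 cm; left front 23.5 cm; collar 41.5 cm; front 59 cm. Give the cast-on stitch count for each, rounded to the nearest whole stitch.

pocket 47; left front 56; collar 100; front 142.

Rate = 12/5 = 2.4 sts per cm.
pocket: 19.5 × 2.4 = 46.80 → 47.
left front: 23.5 × 2.4 = 56.40 → 56.
collar: 41.5 × 2.4 = 99.60 → 100.
front: 59 × 2.4 = 141.60 → 142.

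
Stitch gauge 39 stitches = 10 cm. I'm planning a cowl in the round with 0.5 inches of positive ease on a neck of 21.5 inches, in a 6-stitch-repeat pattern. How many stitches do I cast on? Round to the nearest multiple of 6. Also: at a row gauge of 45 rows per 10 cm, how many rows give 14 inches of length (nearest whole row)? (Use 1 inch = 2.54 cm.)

Cast on 216 stitches; work 160 rows.

Finished = 21.5 + 0.5 = 22 inches.
22 inches × 2.54 = 55.88 cm.
39/10 = 3.9 sts per cm; 55.88 × 3.9 = 217.93 sts.
Nearest multiple of 6 → 216.
14 inches = 35.56 cm; × 4.5 = 160.02 → 160 rows.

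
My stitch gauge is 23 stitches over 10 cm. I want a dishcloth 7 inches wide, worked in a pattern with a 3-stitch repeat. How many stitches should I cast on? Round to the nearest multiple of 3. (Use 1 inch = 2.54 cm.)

7 in = 7 × 2.54 = 17.78 cm.
23 / 10 = 2.3 sts/cm.
17.78 × 2.3 = 40.89 sts.
→ 42.

42 stitches.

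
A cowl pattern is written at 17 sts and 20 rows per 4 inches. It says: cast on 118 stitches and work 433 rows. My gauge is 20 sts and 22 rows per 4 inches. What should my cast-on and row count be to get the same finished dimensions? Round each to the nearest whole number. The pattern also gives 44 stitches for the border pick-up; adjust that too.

Cast on 139 stitches; work 476 rows; border pick-up 52 stitches.

Stitches: 118 × 20/17 = 138.82 → 139.
Rows: 433 × 22/20 = 476.30 → 476.
border pick-up: 44 × 20/17 = 51.76 → 52.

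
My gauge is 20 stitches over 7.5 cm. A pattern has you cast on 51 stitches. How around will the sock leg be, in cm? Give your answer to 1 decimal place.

20 stitches / 7.5 cm = 2.667 stitches per cm.
51 / 2.667 = 19.12 cm.

19.1 cm.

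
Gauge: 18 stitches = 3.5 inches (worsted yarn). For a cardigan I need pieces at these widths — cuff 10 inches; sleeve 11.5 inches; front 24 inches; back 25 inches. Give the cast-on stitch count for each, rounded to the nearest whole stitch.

cuff 51; sleeve 59; front 123; back 129.

Rate = 18/3.5 = 5.143 sts per in.
cuff: 10 × 5.143 = 51.43 → 51.
sleeve: 11.5 × 5.143 = 59.14 → 59.
front: 24 × 5.143 = 123.43 → 123.
back: 25 × 5.143 = 128.57 → 129.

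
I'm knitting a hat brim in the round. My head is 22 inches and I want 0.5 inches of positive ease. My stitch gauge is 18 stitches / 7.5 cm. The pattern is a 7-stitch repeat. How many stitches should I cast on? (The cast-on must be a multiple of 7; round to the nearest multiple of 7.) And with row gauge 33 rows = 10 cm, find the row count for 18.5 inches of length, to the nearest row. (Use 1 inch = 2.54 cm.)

Cast on 140 stitches; work 155 rows.

Finished = 22 + 0.5 = 22.5 inches.
22.5 inches × 2.54 = 57.15 cm.
18/7.5 = 2.4 sts per cm; 57.15 × 2.4 = 137.16 sts.
Nearest multiple of 7 → 140.
18.5 inches = 46.99 cm; × 3.3 = 155.07 → 155 rows.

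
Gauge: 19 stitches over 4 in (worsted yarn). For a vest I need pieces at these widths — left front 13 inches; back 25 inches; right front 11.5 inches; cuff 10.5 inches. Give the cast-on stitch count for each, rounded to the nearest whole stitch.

Rate = 19/4 = 4.75 sts per in.
left front: 13 × 4.75 = 61.75 → 62.
back: 25 × 4.75 = 118.75 → 119.
right front: 11.5 × 4.75 = 54.62 → 55.
cuff: 10.5 × 4.75 = 49.88 → 50.

left front 62; back 119; right front 55; cuff 50.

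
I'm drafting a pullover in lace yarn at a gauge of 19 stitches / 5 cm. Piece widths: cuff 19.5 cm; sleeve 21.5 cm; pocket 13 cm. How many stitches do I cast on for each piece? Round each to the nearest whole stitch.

cuff 74; sleeve 82; pocket 49.

Rate = 19/5 = 3.8 sts per cm.
cuff: 19.5 × 3.8 = 74.10 → 74.
sleeve: 21.5 × 3.8 = 81.70 → 82.
pocket: 13 × 3.8 = 49.40 → 49.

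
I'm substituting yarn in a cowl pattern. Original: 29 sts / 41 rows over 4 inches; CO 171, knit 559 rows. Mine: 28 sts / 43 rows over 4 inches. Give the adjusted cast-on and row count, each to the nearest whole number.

Cast on 165 stitches; work 586 rows.

Stitches: 171 × 28/29 = 165.10 → 165.
Rows: 559 × 43/41 = 586.27 → 586.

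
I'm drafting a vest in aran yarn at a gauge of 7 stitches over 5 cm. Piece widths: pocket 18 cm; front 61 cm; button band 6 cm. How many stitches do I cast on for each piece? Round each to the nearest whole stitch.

pocket 25; front 85; button band 8.

Rate = 7/5 = 1.4 sts per cm.
pocket: 18 × 1.4 = 25.20 → 25.
front: 61 × 1.4 = 85.40 → 85.
button band: 6 × 1.4 = 8.40 → 8.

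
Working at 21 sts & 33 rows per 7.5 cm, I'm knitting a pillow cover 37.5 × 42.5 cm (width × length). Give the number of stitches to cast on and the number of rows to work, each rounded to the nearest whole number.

Stitch gauge = 21/7.5 = 2.8 sts/cm; 37.5 × 2.8 = 105.00 → 105 sts.
Row gauge = 33/7.5 = 4.4 rows/cm; 42.5 × 4.4 = 187.00 → 187 rows.

Cast on 105 stitches and work 187 rows.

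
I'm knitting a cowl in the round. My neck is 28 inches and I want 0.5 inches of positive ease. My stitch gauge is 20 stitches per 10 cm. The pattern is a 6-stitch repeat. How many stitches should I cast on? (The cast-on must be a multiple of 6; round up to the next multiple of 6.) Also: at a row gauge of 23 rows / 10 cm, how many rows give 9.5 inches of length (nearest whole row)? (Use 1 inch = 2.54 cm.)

Finished = 28 + 0.5 = 28.5 inches.
28.5 inches × 2.54 = 72.39 cm.
20/10 = 2 sts per cm; 72.39 × 2 = 144.78 sts.
Next multiple of 6 → 150.
9.5 inches = 24.13 cm; × 2.3 = 55.50 → 55 rows.

Cast on 150 stitches; work 55 rows.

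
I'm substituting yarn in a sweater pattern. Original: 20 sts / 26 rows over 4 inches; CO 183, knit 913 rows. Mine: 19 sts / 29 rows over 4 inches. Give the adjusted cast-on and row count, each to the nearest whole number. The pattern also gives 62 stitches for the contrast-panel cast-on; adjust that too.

Stitches: 183 × 19/20 = 173.85 → 174.
Rows: 913 × 29/26 = 1018.35 → 1018.
contrast-panel cast-on: 62 × 19/20 = 58.90 → 59.

Cast on 174 stitches; work 1018 rows; contrast-panel cast-on 59 stitches.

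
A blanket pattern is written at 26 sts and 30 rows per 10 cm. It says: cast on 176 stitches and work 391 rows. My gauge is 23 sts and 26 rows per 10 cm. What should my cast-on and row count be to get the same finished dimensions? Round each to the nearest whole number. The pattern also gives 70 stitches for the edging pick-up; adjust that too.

Stitches: 176 × 23/26 = 155.69 → 156.
Rows: 391 × 26/30 = 338.87 → 339.
edging pick-up: 70 × 23/26 = 61.92 → 62.

Cast on 156 stitches; work 339 rows; edging pick-up 62 stitches.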